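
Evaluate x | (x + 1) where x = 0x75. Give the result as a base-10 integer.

x = 1110101 = 117
x + 1 = 1110110
OR    = 1110111 = 119
(x | (x + 1) sets the lowest cleared bit.)

119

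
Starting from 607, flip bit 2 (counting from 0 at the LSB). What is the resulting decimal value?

603

x = 1001011111
bit 2 is currently 1; toggle it via x ^ (1 << 2) = x ^ 4
→ 1001011011 = 603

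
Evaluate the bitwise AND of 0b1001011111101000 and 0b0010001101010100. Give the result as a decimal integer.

832

a = 1001011111101000
b = 0010001101010100
AND → 0000001101000000 = 832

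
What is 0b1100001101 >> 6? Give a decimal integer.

12

x = 1100001101
shift right by 6 → 0000001100 = 12
(equivalently, floor(781 / 64))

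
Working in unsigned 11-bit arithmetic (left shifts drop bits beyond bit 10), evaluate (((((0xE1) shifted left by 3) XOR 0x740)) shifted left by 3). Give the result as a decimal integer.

0xE1 = 00011100001
→ shifted left by 3 (mod 2^11) → 11100001000 = 1800
0x740 = 11101000000
→ XOR → 00001001000 = 72
→ shifted left by 3 (mod 2^11) → 01001000000 = 576

576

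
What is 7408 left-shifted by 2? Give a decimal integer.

29632

7408 = 001110011110000
shift left by 2 → 111001111000000 = 29632
(equivalently, 7408 × 2^2 = 7408 × 4)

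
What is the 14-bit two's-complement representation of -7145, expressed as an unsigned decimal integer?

9239

7145 in 14 bits: 01101111101001
Invert: 10010000010110
Add 1:  10010000010111 = 9239
(Check: 2^14 - 7145 = 16384 - 7145 = 9239.)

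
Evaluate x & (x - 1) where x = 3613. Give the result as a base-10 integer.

x = 111000011101 = 3613
x - 1 = 111000011100
AND   = 111000011100 = 3612
(x & (x - 1) clears the lowest set bit of x.)

3612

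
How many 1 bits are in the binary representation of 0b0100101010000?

4

n = 100101010000
Count the 1s: 1 + 1 + 1 + 1 = 4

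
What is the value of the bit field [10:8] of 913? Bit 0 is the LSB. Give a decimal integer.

3

v = 01110010001
Shift right by 8: 011
Mask low 3 bits: 011 = 3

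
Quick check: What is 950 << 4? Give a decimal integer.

15200

950 = 00001110110110
shift left by 4 → 11101101100000 = 15200
(equivalently, 950 × 2^4 = 950 × 16)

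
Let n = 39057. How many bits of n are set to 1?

6

39057 = 1001100010010001
Count the 1s: 1 + 1 + 1 + 1 + 1 + 1 = 6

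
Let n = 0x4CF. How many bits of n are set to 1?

7

0x4CF = 10011001111
Count the 1s: 1 + 1 + 1 + 1 + 1 + 1 + 1 = 7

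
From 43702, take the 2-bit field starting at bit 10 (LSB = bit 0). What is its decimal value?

2

v = 1010101010110110
Shift right by 10: 101010
Mask low 2 bits: 10 = 2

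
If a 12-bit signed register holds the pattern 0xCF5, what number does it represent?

-779

pattern = 110011110101 (MSB is 1 ⇒ negative)
Invert: 001100001010, add 1 → 001100001011 = 779, so the value is -779.
(Equivalently: 3317 - 2^12 = 3317 - 4096 = -779.)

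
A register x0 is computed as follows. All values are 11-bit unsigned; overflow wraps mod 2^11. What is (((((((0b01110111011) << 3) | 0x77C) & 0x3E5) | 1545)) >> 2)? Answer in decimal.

0b01110111011 = 01110111011
→ << 3 (mod 2^11) → 10111011000 = 1496
0x77C = 11101111100
→ | → 11111111100 = 2044
0x3E5 = 01111100101
→ & → 01111100100 = 996
1545 = 11000001001
→ | → 11111101101 = 2029
→ >> 2 → 00111111011 = 507

507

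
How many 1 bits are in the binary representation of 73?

73 = 1001001
Count the 1s: 1 + 1 + 1 = 3

3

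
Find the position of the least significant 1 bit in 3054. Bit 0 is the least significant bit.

1

3054 = 101111101110
Trailing zeros: 1, so the lowest set bit is bit 1 (value 2).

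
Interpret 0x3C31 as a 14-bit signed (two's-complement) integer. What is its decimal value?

pattern = 11110000110001 (MSB is 1 ⇒ negative)
Invert: 00001111001110, add 1 → 00001111001111 = 975, so the value is -975.
(Equivalently: 15409 - 2^14 = 15409 - 16384 = -975.)

-975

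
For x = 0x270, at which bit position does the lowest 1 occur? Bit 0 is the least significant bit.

4

0x270 = 1001110000
Trailing zeros: 4, so the lowest set bit is bit 4 (value 16).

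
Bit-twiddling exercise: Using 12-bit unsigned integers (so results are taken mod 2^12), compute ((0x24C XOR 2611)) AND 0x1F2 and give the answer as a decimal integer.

0x24C = 001001001100
2611 = 101000110011
→ XOR → 100001111111 = 2175
0x1F2 = 000111110010
→ AND → 000001110010 = 114

114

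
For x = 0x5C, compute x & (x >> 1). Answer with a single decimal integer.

12

x = 1011100 = 92
x>>1 = 0101110
AND  = 0001100 = 12
(x & (x >> 1) has a 1 wherever x has two consecutive 1 bits.)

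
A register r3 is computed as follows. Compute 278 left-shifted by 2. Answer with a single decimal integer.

278 = 00100010110
shift left by 2 → 10001011000 = 1112
(equivalently, 278 × 2^2 = 278 × 4)

1112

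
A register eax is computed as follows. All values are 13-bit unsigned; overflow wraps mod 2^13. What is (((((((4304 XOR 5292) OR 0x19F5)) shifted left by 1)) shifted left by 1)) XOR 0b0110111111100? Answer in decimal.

6664

4304 = 1000011010000
5292 = 1010010101100
→ XOR → 0010001111100 = 1148
0x19F5 = 1100111110101
→ OR → 1110111111101 = 7677
→ shifted left by 1 (mod 2^13) → 1101111111010 = 7162
→ shifted left by 1 (mod 2^13) → 1011111110100 = 6132
0b0110111111100 = 0110111111100
→ XOR → 1101000001000 = 6664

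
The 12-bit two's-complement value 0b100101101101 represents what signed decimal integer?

-1683

pattern = 100101101101 (MSB is 1 ⇒ negative)
Invert: 011010010010, add 1 → 011010010011 = 1683, so the value is -1683.
(Equivalently: 2413 - 2^12 = 2413 - 4096 = -1683.)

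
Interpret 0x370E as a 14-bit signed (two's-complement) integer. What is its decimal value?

pattern = 11011100001110 (MSB is 1 ⇒ negative)
Invert: 00100011110001, add 1 → 00100011110010 = 2290, so the value is -2290.
(Equivalently: 14094 - 2^14 = 14094 - 16384 = -2290.)

-2290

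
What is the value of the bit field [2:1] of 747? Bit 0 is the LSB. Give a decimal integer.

1

v = 0001011101011
Shift right by 1: 000101110101
Mask low 2 bits: 01 = 1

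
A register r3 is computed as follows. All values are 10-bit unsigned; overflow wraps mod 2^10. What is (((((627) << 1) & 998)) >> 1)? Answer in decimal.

627 = 1001110011
→ << 1 (mod 2^10) → 0011100110 = 230
998 = 1111100110
→ & → 0011100110 = 230
→ >> 1 → 0001110011 = 115

115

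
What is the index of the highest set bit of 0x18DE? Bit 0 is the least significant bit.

12

0x18DE = 1100011011110
The topmost 1 is at position 12 (since 2^12 = 4096 ≤ 6366 < 8192).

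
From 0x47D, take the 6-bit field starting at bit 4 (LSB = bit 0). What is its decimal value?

7

v = 00010001111101
Shift right by 4: 0001000111
Mask low 6 bits: 000111 = 7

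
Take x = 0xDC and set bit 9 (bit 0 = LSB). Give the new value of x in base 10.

732

x = 0011011100
bit 9 is currently 0; set it via x | (1 << 9) = x | 512
→ 1011011100 = 732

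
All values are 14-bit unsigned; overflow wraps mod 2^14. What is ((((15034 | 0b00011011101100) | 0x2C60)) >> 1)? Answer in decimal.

15034 = 11101010111010
0b00011011101100 = 00011011101100
→ | → 11111011111110 = 16126
0x2C60 = 10110001100000
→ | → 11111011111110 = 16126
→ >> 1 → 01111101111111 = 8063

8063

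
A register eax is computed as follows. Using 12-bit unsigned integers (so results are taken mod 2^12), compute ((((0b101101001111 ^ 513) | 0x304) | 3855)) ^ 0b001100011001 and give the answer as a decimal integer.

0b101101001111 = 101101001111
513 = 001000000001
→ ^ → 100101001110 = 2382
0x304 = 001100000100
→ | → 101101001110 = 2894
3855 = 111100001111
→ | → 111101001111 = 3919
0b001100011001 = 001100011001
→ ^ → 110001010110 = 3158

3158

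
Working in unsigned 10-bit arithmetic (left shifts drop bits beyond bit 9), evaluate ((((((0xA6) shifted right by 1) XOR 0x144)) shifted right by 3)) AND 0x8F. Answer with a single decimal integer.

0xA6 = 0010100110
→ shifted right by 1 → 0001010011 = 83
0x144 = 0101000100
→ XOR → 0100010111 = 279
→ shifted right by 3 → 0000100010 = 34
0x8F = 0010001111
→ AND → 0000000010 = 2

2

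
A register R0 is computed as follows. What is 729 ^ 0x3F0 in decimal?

297

729 = 1011011001
0x3F0 = 1111110000
XOR → 0100101001 = 297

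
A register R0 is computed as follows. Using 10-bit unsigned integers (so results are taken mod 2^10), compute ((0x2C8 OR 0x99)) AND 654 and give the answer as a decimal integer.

648

0x2C8 = 1011001000
0x99 = 0010011001
→ OR → 1011011001 = 729
654 = 1010001110
→ AND → 1010001000 = 648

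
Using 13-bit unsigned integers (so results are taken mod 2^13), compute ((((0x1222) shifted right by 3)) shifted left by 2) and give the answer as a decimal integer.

2320

0x1222 = 1001000100010
→ shifted right by 3 → 0001001000100 = 580
→ shifted left by 2 (mod 2^13) → 0100100010000 = 2320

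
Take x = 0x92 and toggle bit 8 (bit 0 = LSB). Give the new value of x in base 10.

402

x = 010010010
bit 8 is currently 0; toggle it via x ^ (1 << 8) = x ^ 256
→ 110010010 = 402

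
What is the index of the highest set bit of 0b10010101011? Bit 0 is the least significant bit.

10

0b10010101011 = 10010101011
The topmost 1 is at position 10 (since 2^10 = 1024 ≤ 1195 < 2048).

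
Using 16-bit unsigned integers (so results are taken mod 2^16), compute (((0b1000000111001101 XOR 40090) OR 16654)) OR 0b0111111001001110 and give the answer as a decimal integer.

0b1000000111001101 = 1000000111001101
40090 = 1001110010011010
→ XOR → 0001110101010111 = 7511
16654 = 0100000100001110
→ OR → 0101110101011111 = 23903
0b0111111001001110 = 0111111001001110
→ OR → 0111111101011111 = 32607

32607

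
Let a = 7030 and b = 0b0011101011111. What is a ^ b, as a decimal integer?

7030 = 1101101110110
b = 0011101011111
XOR → 1110000101001 = 7209

7209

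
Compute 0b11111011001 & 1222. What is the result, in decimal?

1216

a = 11111011001
1222 = 10011000110
AND → 10011000000 = 1216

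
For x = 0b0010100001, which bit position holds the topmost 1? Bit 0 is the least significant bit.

7

0b0010100001 = 10100001
The topmost 1 is at position 7 (since 2^7 = 128 ≤ 161 < 256).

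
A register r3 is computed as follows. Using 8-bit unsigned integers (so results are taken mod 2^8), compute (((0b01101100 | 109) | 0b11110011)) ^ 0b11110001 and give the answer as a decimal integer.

14

0b01101100 = 01101100
109 = 01101101
→ | → 01101101 = 109
0b11110011 = 11110011
→ | → 11111111 = 255
0b11110001 = 11110001
→ ^ → 00001110 = 14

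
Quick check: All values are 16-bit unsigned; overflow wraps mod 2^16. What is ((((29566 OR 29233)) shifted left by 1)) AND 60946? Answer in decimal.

58898

29566 = 0111001101111110
29233 = 0111001000110001
→ OR → 0111001101111111 = 29567
→ shifted left by 1 (mod 2^16) → 1110011011111110 = 59134
60946 = 1110111000010010
→ AND → 1110011000010010 = 58898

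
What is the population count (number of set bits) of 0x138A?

0x138A = 1001110001010
Count the 1s: 1 + 1 + 1 + 1 + 1 + 1 = 6

6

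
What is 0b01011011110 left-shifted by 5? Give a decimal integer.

23488

x = 000001011011110
shift left by 5 → 101101111000000 = 23488
(equivalently, 734 × 2^5 = 734 × 32)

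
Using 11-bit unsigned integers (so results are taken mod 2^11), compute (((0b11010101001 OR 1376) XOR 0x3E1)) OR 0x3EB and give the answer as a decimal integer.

2027

0b11010101001 = 11010101001
1376 = 10101100000
→ OR → 11111101001 = 2025
0x3E1 = 01111100001
→ XOR → 10000001000 = 1032
0x3EB = 01111101011
→ OR → 11111101011 = 2027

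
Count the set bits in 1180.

1180 = 10010011100
Count the 1s: 1 + 1 + 1 + 1 + 1 = 5

5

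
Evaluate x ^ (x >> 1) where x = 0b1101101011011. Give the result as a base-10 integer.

x = 1101101011011 = 7003
x>>1 = 0110110101101
XOR  = 1011011110110 = 5878
(x ^ (x >> 1) gives the standard binary-reflected Gray code of x.)

5878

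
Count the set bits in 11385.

8

11385 = 10110001111001
Count the 1s: 1 + 1 + 1 + 1 + 1 + 1 + 1 + 1 = 8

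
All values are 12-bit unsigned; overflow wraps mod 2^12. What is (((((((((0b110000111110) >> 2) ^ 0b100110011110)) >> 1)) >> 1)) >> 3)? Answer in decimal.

0b110000111110 = 110000111110
→ >> 2 → 001100001111 = 783
0b100110011110 = 100110011110
→ ^ → 101010010001 = 2705
→ >> 1 → 010101001000 = 1352
→ >> 1 → 001010100100 = 676
→ >> 3 → 000001010100 = 84

84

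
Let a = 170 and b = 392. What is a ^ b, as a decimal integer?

290

170 = 010101010
392 = 110001000
XOR → 100100010 = 290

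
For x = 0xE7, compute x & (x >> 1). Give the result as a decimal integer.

x = 11100111 = 231
x>>1 = 01110011
AND  = 01100011 = 99
(x & (x >> 1) has a 1 wherever x has two consecutive 1 bits.)

99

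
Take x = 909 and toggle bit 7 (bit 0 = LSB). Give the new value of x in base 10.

781

x = 1110001101
bit 7 is currently 1; toggle it via x ^ (1 << 7) = x ^ 128
→ 1100001101 = 781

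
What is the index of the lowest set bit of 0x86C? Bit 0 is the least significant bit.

0x86C = 100001101100
Trailing zeros: 2, so the lowest set bit is bit 2 (value 4).

2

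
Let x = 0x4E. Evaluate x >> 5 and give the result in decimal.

2

0x4E = 1001110
shift right by 5 → 0000010 = 2
(equivalently, floor(78 / 32))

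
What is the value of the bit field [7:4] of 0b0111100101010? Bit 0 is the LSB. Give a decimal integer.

v = 0111100101010
Shift right by 4: 011110010
Mask low 4 bits: 0010 = 2

2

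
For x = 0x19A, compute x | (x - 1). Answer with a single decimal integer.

411

x = 110011010 = 410
x - 1 = 110011001
OR    = 110011011 = 411
(x | (x - 1) sets all bits below the lowest set bit.)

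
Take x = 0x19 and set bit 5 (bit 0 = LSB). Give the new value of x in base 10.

57

x = 00011001
bit 5 is currently 0; set it via x | (1 << 5) = x | 32
→ 00111001 = 57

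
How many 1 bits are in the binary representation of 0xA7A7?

10

0xA7A7 = 1010011110100111
Count the 1s: 1 + 1 + 1 + 1 + 1 + 1 + 1 + 1 + 1 + 1 = 10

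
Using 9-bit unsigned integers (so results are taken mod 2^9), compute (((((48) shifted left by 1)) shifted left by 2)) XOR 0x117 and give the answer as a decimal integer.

151

48 = 000110000
→ shifted left by 1 (mod 2^9) → 001100000 = 96
→ shifted left by 2 (mod 2^9) → 110000000 = 384
0x117 = 100010111
→ XOR → 010010111 = 151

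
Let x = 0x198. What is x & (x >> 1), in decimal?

136

x = 110011000 = 408
x>>1 = 011001100
AND  = 010001000 = 136
(x & (x >> 1) has a 1 wherever x has two consecutive 1 bits.)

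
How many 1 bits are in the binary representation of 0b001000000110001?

n = 1000000110001
Count the 1s: 1 + 1 + 1 + 1 = 4

4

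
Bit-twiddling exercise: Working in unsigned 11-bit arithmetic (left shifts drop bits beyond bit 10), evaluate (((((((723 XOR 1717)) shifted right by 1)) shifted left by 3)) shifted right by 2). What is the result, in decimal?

723 = 01011010011
1717 = 11010110101
→ XOR → 10001100110 = 1126
→ shifted right by 1 → 01000110011 = 563
→ shifted left by 3 (mod 2^11) → 00110011000 = 408
→ shifted right by 2 → 00001100110 = 102

102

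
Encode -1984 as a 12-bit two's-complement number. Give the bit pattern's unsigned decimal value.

1984 in 12 bits: 011111000000
Invert: 100000111111
Add 1:  100001000000 = 2112
(Check: 2^12 - 1984 = 4096 - 1984 = 2112.)

2112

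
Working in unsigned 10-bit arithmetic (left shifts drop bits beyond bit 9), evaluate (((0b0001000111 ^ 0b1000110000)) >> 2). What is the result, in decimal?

157

0b0001000111 = 0001000111
0b1000110000 = 1000110000
→ ^ → 1001110111 = 631
→ >> 2 → 0010011101 = 157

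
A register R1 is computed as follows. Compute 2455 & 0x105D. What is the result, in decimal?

2455 = 0100110010111
0x105D = 1000001011101
AND → 0000000010101 = 21

21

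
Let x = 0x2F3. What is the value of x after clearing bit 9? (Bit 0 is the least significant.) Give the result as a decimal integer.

243

x = 1011110011
bit 9 is currently 1; clear it via x & ~(1 << 9) = x & ~512
→ 0011110011 = 243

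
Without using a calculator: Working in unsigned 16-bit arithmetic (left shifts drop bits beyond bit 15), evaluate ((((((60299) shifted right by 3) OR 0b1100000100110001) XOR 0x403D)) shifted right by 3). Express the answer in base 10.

5033

60299 = 1110101110001011
→ shifted right by 3 → 0001110101110001 = 7537
0b1100000100110001 = 1100000100110001
→ OR → 1101110101110001 = 56689
0x403D = 0100000000111101
→ XOR → 1001110101001100 = 40268
→ shifted right by 3 → 0001001110101001 = 5033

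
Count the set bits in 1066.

4

1066 = 10000101010
Count the 1s: 1 + 1 + 1 + 1 = 4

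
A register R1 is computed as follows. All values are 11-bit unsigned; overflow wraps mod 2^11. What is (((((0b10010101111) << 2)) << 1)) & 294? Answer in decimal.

0b10010101111 = 10010101111
→ << 2 (mod 2^11) → 01010111100 = 700
→ << 1 (mod 2^11) → 10101111000 = 1400
294 = 00100100110
→ & → 00100100000 = 288

288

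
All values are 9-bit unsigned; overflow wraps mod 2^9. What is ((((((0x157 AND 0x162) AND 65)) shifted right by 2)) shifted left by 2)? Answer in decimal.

64

0x157 = 101010111
0x162 = 101100010
→ AND → 101000010 = 322
65 = 001000001
→ AND → 001000000 = 64
→ shifted right by 2 → 000010000 = 16
→ shifted left by 2 (mod 2^9) → 001000000 = 64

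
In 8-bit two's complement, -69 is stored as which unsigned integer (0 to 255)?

69 in 8 bits: 01000101
Invert: 10111010
Add 1:  10111011 = 187
(Check: 2^8 - 69 = 256 - 69 = 187.)

187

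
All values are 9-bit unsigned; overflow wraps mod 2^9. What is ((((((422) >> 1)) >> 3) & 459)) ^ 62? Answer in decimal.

422 = 110100110
→ >> 1 → 011010011 = 211
→ >> 3 → 000011010 = 26
459 = 111001011
→ & → 000001010 = 10
62 = 000111110
→ ^ → 000110100 = 52

52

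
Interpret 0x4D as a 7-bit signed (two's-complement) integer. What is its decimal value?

pattern = 1001101 (MSB is 1 ⇒ negative)
Invert: 0110010, add 1 → 0110011 = 51, so the value is -51.
(Equivalently: 77 - 2^7 = 77 - 128 = -51.)

-51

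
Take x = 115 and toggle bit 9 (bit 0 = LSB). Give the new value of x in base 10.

x = 00001110011
bit 9 is currently 0; toggle it via x ^ (1 << 9) = x ^ 512
→ 01001110011 = 627

627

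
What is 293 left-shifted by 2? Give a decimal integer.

1172

293 = 00100100101
shift left by 2 → 10010010100 = 1172
(equivalently, 293 × 2^2 = 293 × 4)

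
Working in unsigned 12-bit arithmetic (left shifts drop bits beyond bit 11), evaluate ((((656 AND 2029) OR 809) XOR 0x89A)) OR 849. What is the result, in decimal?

656 = 001010010000
2029 = 011111101101
→ AND → 001010000000 = 640
809 = 001100101001
→ OR → 001110101001 = 937
0x89A = 100010011010
→ XOR → 101100110011 = 2867
849 = 001101010001
→ OR → 101101110011 = 2931

2931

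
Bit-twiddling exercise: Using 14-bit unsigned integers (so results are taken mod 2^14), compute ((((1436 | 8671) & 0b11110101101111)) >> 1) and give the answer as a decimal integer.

1436 = 00010110011100
8671 = 10000111011111
→ | → 10010111011111 = 9695
0b11110101101111 = 11110101101111
→ & → 10010101001111 = 9551
→ >> 1 → 01001010100111 = 4775

4775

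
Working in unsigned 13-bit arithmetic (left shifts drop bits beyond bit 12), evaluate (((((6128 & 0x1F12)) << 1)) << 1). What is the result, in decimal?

7232

6128 = 1011111110000
0x1F12 = 1111100010010
→ & → 1011100010000 = 5904
→ << 1 (mod 2^13) → 0111000100000 = 3616
→ << 1 (mod 2^13) → 1110001000000 = 7232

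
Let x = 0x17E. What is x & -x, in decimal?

x = 101111110 = 382
-x (two's complement) = …010000010
AND   = 000000010 = 2
(x & -x isolates the lowest set bit of x.)

2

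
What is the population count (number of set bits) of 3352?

3352 = 110100011000
Count the 1s: 1 + 1 + 1 + 1 + 1 = 5

5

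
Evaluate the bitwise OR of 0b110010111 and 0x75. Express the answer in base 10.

503

a = 110010111
0x75 = 001110101
 OR → 111110111 = 503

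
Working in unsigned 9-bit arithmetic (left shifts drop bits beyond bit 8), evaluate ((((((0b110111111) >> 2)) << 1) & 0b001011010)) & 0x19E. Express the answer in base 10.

0b110111111 = 110111111
→ >> 2 → 001101111 = 111
→ << 1 (mod 2^9) → 011011110 = 222
0b001011010 = 001011010
→ & → 001011010 = 90
0x19E = 110011110
→ & → 000011010 = 26

26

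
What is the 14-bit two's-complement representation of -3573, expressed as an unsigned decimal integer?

3573 in 14 bits: 00110111110101
Invert: 11001000001010
Add 1:  11001000001011 = 12811
(Check: 2^14 - 3573 = 16384 - 3573 = 12811.)

12811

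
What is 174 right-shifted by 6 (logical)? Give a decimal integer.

174 = 10101110
shift right by 6 → 00000010 = 2
(equivalently, floor(174 / 64))

2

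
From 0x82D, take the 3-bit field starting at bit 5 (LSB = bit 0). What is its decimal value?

v = 100000101101
Shift right by 5: 1000001
Mask low 3 bits: 001 = 1

1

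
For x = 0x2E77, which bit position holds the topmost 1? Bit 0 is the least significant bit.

0x2E77 = 10111001110111
The topmost 1 is at position 13 (since 2^13 = 8192 ≤ 11895 < 16384).

13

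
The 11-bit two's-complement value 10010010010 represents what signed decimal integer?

pattern = 10010010010 (MSB is 1 ⇒ negative)
Invert: 01101101101, add 1 → 01101101110 = 878, so the value is -878.
(Equivalently: 1170 - 2^11 = 1170 - 2048 = -878.)

-878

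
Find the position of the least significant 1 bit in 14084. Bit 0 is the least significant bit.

14084 = 11011100000100
Trailing zeros: 2, so the lowest set bit is bit 2 (value 4).

2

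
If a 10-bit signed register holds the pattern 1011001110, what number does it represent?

pattern = 1011001110 (MSB is 1 ⇒ negative)
Invert: 0100110001, add 1 → 0100110010 = 306, so the value is -306.
(Equivalently: 718 - 2^10 = 718 - 1024 = -306.)

-306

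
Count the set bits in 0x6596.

0x6596 = 110010110010110
Count the 1s: 1 + 1 + 1 + 1 + 1 + 1 + 1 + 1 = 8

8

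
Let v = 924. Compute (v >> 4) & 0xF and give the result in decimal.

v = 0000001110011100
Shift right by 4: 000000111001
Mask low 4 bits: 1001 = 9

9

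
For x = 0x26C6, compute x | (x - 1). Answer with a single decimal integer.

9927

x = 10011011000110 = 9926
x - 1 = 10011011000101
OR    = 10011011000111 = 9927
(x | (x - 1) sets all bits below the lowest set bit.)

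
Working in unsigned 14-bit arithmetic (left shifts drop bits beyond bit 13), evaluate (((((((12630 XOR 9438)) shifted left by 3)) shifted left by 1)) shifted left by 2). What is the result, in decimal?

8704

12630 = 11000101010110
9438 = 10010011011110
→ XOR → 01010110001000 = 5512
→ shifted left by 3 (mod 2^14) → 10110001000000 = 11328
→ shifted left by 1 (mod 2^14) → 01100010000000 = 6272
→ shifted left by 2 (mod 2^14) → 10001000000000 = 8704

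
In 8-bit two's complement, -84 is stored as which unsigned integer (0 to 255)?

172

84 in 8 bits: 01010100
Invert: 10101011
Add 1:  10101100 = 172
(Check: 2^8 - 84 = 256 - 84 = 172.)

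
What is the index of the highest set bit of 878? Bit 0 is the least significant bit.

878 = 1101101110
The topmost 1 is at position 9 (since 2^9 = 512 ≤ 878 < 1024).

9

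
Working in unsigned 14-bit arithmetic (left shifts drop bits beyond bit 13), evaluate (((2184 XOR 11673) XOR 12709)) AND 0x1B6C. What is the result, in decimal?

2184 = 00100010001000
11673 = 10110110011001
→ XOR → 10010100010001 = 9489
12709 = 11000110100101
→ XOR → 01010010110100 = 5300
0x1B6C = 01101101101100
→ AND → 01000000100100 = 4132

4132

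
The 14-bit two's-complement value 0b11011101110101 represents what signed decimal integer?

pattern = 11011101110101 (MSB is 1 ⇒ negative)
Invert: 00100010001010, add 1 → 00100010001011 = 2187, so the value is -2187.
(Equivalently: 14197 - 2^14 = 14197 - 16384 = -2187.)

-2187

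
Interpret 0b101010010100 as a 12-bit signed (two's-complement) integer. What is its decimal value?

-1388

pattern = 101010010100 (MSB is 1 ⇒ negative)
Invert: 010101101011, add 1 → 010101101100 = 1388, so the value is -1388.
(Equivalently: 2708 - 2^12 = 2708 - 4096 = -1388.)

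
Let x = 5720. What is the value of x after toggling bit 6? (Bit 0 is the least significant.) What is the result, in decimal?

x = 1011001011000
bit 6 is currently 1; toggle it via x ^ (1 << 6) = x ^ 64
→ 1011000011000 = 5656

5656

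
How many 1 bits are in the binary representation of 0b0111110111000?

n = 111110111000
Count the 1s: 1 + 1 + 1 + 1 + 1 + 1 + 1 + 1 = 8

8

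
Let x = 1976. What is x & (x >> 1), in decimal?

920

x = 11110111000 = 1976
x>>1 = 01111011100
AND  = 01110011000 = 920
(x & (x >> 1) has a 1 wherever x has two consecutive 1 bits.)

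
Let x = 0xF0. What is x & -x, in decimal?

x = 11110000 = 240
-x (two's complement) = …00010000
AND   = 00010000 = 16
(x & -x isolates the lowest set bit of x.)

16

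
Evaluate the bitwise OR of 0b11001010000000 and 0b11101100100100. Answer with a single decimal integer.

a = 11001010000000
b = 11101100100100
 OR → 11101110100100 = 15268

15268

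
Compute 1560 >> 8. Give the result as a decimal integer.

1560 = 11000011000
shift right by 8 → 00000000110 = 6
(equivalently, floor(1560 / 256))

6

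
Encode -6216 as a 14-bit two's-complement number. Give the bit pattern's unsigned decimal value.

6216 in 14 bits: 01100001001000
Invert: 10011110110111
Add 1:  10011110111000 = 10168
(Check: 2^14 - 6216 = 16384 - 6216 = 10168.)

10168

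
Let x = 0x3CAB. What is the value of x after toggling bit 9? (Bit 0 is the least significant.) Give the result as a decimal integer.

16043

x = 11110010101011
bit 9 is currently 0; toggle it via x ^ (1 << 9) = x ^ 512
→ 11111010101011 = 16043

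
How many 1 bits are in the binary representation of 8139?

10

8139 = 1111111001011
Count the 1s: 1 + 1 + 1 + 1 + 1 + 1 + 1 + 1 + 1 + 1 = 10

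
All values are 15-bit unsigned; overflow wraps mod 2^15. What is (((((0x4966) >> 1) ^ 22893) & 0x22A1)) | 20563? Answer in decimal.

0x4966 = 100100101100110
→ >> 1 → 010010010110011 = 9395
22893 = 101100101101101
→ ^ → 111110111011110 = 32222
0x22A1 = 010001010100001
→ & → 010000010000000 = 8320
20563 = 101000001010011
→ | → 111000011010011 = 28883

28883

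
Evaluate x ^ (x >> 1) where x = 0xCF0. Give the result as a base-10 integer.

x = 110011110000 = 3312
x>>1 = 011001111000
XOR  = 101010001000 = 2696
(x ^ (x >> 1) gives the standard binary-reflected Gray code of x.)

2696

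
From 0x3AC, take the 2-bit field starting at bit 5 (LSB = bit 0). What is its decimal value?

v = 1110101100
Shift right by 5: 11101
Mask low 2 bits: 01 = 1

1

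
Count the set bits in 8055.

11

8055 = 1111101110111
Count the 1s: 1 + 1 + 1 + 1 + 1 + 1 + 1 + 1 + 1 + 1 + 1 = 11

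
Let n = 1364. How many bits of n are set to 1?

5

1364 = 10101010100
Count the 1s: 1 + 1 + 1 + 1 + 1 = 5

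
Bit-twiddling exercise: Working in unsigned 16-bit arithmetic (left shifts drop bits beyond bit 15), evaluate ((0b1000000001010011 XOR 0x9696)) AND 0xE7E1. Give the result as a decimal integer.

1729

0b1000000001010011 = 1000000001010011
0x9696 = 1001011010010110
→ XOR → 0001011011000101 = 5829
0xE7E1 = 1110011111100001
→ AND → 0000011011000001 = 1729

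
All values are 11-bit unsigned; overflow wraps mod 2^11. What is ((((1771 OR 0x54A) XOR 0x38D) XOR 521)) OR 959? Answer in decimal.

2047

1771 = 11011101011
0x54A = 10101001010
→ OR → 11111101011 = 2027
0x38D = 01110001101
→ XOR → 10001100110 = 1126
521 = 01000001001
→ XOR → 11001101111 = 1647
959 = 01110111111
→ OR → 11111111111 = 2047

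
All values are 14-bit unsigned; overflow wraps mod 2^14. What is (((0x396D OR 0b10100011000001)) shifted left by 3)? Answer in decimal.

0x396D = 11100101101101
0b10100011000001 = 10100011000001
→ OR → 11100111101101 = 14829
→ shifted left by 3 (mod 2^14) → 00111101101000 = 3944

3944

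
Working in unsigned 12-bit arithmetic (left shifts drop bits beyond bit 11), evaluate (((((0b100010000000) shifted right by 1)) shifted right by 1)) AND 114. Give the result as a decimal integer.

32

0b100010000000 = 100010000000
→ shifted right by 1 → 010001000000 = 1088
→ shifted right by 1 → 001000100000 = 544
114 = 000001110010
→ AND → 000000100000 = 32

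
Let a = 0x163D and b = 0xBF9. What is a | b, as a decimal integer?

8189

0x163D = 1011000111101
0xBF9 = 0101111111001
 OR → 1111111111101 = 8189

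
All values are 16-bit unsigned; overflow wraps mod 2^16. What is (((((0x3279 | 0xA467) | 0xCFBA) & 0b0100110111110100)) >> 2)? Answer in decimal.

0x3279 = 0011001001111001
0xA467 = 1010010001100111
→ | → 1011011001111111 = 46719
0xCFBA = 1100111110111010
→ | → 1111111111111111 = 65535
0b0100110111110100 = 0100110111110100
→ & → 0100110111110100 = 19956
→ >> 2 → 0001001101111101 = 4989

4989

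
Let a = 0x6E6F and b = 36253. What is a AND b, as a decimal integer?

3085

0x6E6F = 0110111001101111
36253 = 1000110110011101
AND → 0000110000001101 = 3085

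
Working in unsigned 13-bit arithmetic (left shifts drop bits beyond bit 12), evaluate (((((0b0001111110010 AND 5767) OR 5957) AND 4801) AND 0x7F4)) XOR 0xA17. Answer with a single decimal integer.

0b0001111110010 = 0001111110010
5767 = 1011010000111
→ AND → 0001010000010 = 642
5957 = 1011101000101
→ OR → 1011111000111 = 6087
4801 = 1001011000001
→ AND → 1001011000001 = 4801
0x7F4 = 0011111110100
→ AND → 0001011000000 = 704
0xA17 = 0101000010111
→ XOR → 0100011010111 = 2263

2263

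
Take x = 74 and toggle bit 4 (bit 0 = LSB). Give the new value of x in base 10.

90

x = 01001010
bit 4 is currently 0; toggle it via x ^ (1 << 4) = x ^ 16
→ 01011010 = 90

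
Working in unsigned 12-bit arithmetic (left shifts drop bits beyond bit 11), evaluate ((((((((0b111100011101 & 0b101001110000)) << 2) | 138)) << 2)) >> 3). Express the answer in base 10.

101

0b111100011101 = 111100011101
0b101001110000 = 101001110000
→ & → 101000010000 = 2576
→ << 2 (mod 2^12) → 100001000000 = 2112
138 = 000010001010
→ | → 100011001010 = 2250
→ << 2 (mod 2^12) → 001100101000 = 808
→ >> 3 → 000001100101 = 101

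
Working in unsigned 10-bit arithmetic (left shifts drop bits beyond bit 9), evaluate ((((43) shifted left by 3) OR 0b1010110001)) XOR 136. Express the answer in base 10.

881

43 = 0000101011
→ shifted left by 3 (mod 2^10) → 0101011000 = 344
0b1010110001 = 1010110001
→ OR → 1111111001 = 1017
136 = 0010001000
→ XOR → 1101110001 = 881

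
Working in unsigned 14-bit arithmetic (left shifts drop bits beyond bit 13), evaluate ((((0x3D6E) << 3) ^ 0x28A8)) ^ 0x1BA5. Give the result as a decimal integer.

0x3D6E = 11110101101110
→ << 3 (mod 2^14) → 10101101110000 = 11120
0x28A8 = 10100010101000
→ ^ → 00001111011000 = 984
0x1BA5 = 01101110100101
→ ^ → 01100001111101 = 6269

6269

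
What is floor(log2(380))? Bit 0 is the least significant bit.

380 = 101111100
The topmost 1 is at position 8 (since 2^8 = 256 ≤ 380 < 512).

8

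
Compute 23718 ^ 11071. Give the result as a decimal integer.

30617

23718 = 101110010100110
11071 = 010101100111111
XOR → 111011110011001 = 30617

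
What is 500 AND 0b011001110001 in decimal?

500 = 00111110100
b = 11001110001
AND → 00001110000 = 112

112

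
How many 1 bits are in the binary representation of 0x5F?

0x5F = 1011111
Count the 1s: 1 + 1 + 1 + 1 + 1 + 1 = 6

6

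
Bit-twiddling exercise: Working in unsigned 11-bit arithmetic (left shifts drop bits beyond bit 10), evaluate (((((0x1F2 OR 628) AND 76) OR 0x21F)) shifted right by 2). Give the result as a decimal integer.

0x1F2 = 00111110010
628 = 01001110100
→ OR → 01111110110 = 1014
76 = 00001001100
→ AND → 00001000100 = 68
0x21F = 01000011111
→ OR → 01001011111 = 607
→ shifted right by 2 → 00010010111 = 151

151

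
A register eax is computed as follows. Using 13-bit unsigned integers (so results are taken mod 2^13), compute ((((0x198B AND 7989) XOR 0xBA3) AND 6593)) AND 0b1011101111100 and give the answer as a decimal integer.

4096

0x198B = 1100110001011
7989 = 1111100110101
→ AND → 1100100000001 = 6401
0xBA3 = 0101110100011
→ XOR → 1001010100010 = 4770
6593 = 1100111000001
→ AND → 1000010000000 = 4224
0b1011101111100 = 1011101111100
→ AND → 1000000000000 = 4096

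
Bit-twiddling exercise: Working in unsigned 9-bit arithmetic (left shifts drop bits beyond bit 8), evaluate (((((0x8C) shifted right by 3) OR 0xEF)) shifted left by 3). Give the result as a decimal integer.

0x8C = 010001100
→ shifted right by 3 → 000010001 = 17
0xEF = 011101111
→ OR → 011111111 = 255
→ shifted left by 3 (mod 2^9) → 111111000 = 504

504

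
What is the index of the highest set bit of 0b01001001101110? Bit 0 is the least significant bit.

0b01001001101110 = 1001001101110
The topmost 1 is at position 12 (since 2^12 = 4096 ≤ 4718 < 8192).

12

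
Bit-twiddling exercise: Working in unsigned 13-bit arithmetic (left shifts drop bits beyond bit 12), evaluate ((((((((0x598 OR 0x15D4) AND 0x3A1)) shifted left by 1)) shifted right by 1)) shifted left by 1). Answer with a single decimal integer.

768

0x598 = 0010110011000
0x15D4 = 1010111010100
→ OR → 1010111011100 = 5596
0x3A1 = 0001110100001
→ AND → 0000110000000 = 384
→ shifted left by 1 (mod 2^13) → 0001100000000 = 768
→ shifted right by 1 → 0000110000000 = 384
→ shifted left by 1 (mod 2^13) → 0001100000000 = 768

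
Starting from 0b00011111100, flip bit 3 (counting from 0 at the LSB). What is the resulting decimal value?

x = 00011111100
bit 3 is currently 1; toggle it via x ^ (1 << 3) = x ^ 8
→ 00011110100 = 244

244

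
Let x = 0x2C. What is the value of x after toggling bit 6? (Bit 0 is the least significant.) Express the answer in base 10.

x = 0000101100
bit 6 is currently 0; toggle it via x ^ (1 << 6) = x ^ 64
→ 0001101100 = 108

108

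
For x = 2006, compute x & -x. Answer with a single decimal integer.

x = 11111010110 = 2006
-x (two's complement) = …00000101010
AND   = 00000000010 = 2
(x & -x isolates the lowest set bit of x.)

2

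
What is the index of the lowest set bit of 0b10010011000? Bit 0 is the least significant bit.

0b10010011000 = 10010011000
Trailing zeros: 3, so the lowest set bit is bit 3 (value 8).

3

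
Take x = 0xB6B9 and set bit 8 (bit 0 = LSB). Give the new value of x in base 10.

47033

x = 1011011010111001
bit 8 is currently 0; set it via x | (1 << 8) = x | 256
→ 1011011110111001 = 47033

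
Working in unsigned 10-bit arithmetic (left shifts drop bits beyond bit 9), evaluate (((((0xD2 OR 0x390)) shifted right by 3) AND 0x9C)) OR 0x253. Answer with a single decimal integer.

0xD2 = 0011010010
0x390 = 1110010000
→ OR → 1111010010 = 978
→ shifted right by 3 → 0001111010 = 122
0x9C = 0010011100
→ AND → 0000011000 = 24
0x253 = 1001010011
→ OR → 1001011011 = 603

603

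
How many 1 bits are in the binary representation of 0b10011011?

n = 10011011
Count the 1s: 1 + 1 + 1 + 1 + 1 = 5

5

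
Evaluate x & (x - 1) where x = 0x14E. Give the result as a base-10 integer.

332

x = 101001110 = 334
x - 1 = 101001101
AND   = 101001100 = 332
(x & (x - 1) clears the lowest set bit of x.)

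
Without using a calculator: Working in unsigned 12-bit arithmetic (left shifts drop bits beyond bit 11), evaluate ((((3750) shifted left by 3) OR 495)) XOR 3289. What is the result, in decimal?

3750 = 111010100110
→ shifted left by 3 (mod 2^12) → 010100110000 = 1328
495 = 000111101111
→ OR → 010111111111 = 1535
3289 = 110011011001
→ XOR → 100100100110 = 2342

2342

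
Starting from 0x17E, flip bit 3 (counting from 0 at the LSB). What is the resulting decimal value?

x = 101111110
bit 3 is currently 1; toggle it via x ^ (1 << 3) = x ^ 8
→ 101110110 = 374

374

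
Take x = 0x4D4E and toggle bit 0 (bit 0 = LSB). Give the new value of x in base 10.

19791

x = 100110101001110
bit 0 is currently 0; toggle it via x ^ (1 << 0) = x ^ 1
→ 100110101001111 = 19791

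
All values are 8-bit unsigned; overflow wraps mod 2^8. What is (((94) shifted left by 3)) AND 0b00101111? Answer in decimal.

94 = 01011110
→ shifted left by 3 (mod 2^8) → 11110000 = 240
0b00101111 = 00101111
→ AND → 00100000 = 32

32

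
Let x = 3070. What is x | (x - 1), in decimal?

x = 101111111110 = 3070
x - 1 = 101111111101
OR    = 101111111111 = 3071
(x | (x - 1) sets all bits below the lowest set bit.)

3071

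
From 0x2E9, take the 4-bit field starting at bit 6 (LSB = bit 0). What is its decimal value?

11

v = 01011101001
Shift right by 6: 01011
Mask low 4 bits: 1011 = 11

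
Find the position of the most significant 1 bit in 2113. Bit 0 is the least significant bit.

2113 = 100001000001
The topmost 1 is at position 11 (since 2^11 = 2048 ≤ 2113 < 4096).

11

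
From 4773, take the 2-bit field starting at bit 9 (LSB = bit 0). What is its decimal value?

v = 01001010100101
Shift right by 9: 01001
Mask low 2 bits: 01 = 1

1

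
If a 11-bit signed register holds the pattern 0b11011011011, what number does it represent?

pattern = 11011011011 (MSB is 1 ⇒ negative)
Invert: 00100100100, add 1 → 00100100101 = 293, so the value is -293.
(Equivalently: 1755 - 2^11 = 1755 - 2048 = -293.)

-293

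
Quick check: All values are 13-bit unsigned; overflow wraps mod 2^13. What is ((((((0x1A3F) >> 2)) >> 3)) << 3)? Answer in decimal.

0x1A3F = 1101000111111
→ >> 2 → 0011010001111 = 1679
→ >> 3 → 0000011010001 = 209
→ << 3 (mod 2^13) → 0011010001000 = 1672

1672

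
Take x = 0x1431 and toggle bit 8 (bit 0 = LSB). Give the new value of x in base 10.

x = 01010000110001
bit 8 is currently 0; toggle it via x ^ (1 << 8) = x ^ 256
→ 01010100110001 = 5425

5425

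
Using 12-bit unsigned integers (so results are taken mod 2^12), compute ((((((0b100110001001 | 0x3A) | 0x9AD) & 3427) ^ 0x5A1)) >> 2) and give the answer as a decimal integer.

0b100110001001 = 100110001001
0x3A = 000000111010
→ | → 100110111011 = 2491
0x9AD = 100110101101
→ | → 100110111111 = 2495
3427 = 110101100011
→ & → 100100100011 = 2339
0x5A1 = 010110100001
→ ^ → 110010000010 = 3202
→ >> 2 → 001100100000 = 800

800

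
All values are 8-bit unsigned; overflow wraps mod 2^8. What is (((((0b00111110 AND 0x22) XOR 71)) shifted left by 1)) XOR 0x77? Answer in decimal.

189

0b00111110 = 00111110
0x22 = 00100010
→ AND → 00100010 = 34
71 = 01000111
→ XOR → 01100101 = 101
→ shifted left by 1 (mod 2^8) → 11001010 = 202
0x77 = 01110111
→ XOR → 10111101 = 189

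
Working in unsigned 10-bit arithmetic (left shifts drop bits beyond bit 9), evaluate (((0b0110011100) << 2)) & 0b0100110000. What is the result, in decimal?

48

0b0110011100 = 0110011100
→ << 2 (mod 2^10) → 1001110000 = 624
0b0100110000 = 0100110000
→ & → 0000110000 = 48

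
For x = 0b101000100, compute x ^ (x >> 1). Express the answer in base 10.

486

x = 101000100 = 324
x>>1 = 010100010
XOR  = 111100110 = 486
(x ^ (x >> 1) gives the standard binary-reflected Gray code of x.)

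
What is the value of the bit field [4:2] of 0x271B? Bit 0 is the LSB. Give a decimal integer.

v = 10011100011011
Shift right by 2: 100111000110
Mask low 3 bits: 110 = 6

6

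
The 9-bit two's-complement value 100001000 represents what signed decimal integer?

pattern = 100001000 (MSB is 1 ⇒ negative)
Invert: 011110111, add 1 → 011111000 = 248, so the value is -248.
(Equivalently: 264 - 2^9 = 264 - 512 = -248.)

-248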